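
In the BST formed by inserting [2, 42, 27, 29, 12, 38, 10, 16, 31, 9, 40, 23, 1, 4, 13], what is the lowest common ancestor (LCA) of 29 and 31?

Tree insertion order: [2, 42, 27, 29, 12, 38, 10, 16, 31, 9, 40, 23, 1, 4, 13]
Tree (level-order array): [2, 1, 42, None, None, 27, None, 12, 29, 10, 16, None, 38, 9, None, 13, 23, 31, 40, 4]
In a BST, the LCA of p=29, q=31 is the first node v on the
root-to-leaf path with p <= v <= q (go left if both < v, right if both > v).
Walk from root:
  at 2: both 29 and 31 > 2, go right
  at 42: both 29 and 31 < 42, go left
  at 27: both 29 and 31 > 27, go right
  at 29: 29 <= 29 <= 31, this is the LCA
LCA = 29


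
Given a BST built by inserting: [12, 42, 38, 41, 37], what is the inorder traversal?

Tree insertion order: [12, 42, 38, 41, 37]
Tree (level-order array): [12, None, 42, 38, None, 37, 41]
Inorder traversal: [12, 37, 38, 41, 42]


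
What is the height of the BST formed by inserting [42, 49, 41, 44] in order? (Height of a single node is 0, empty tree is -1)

Insertion order: [42, 49, 41, 44]
Tree (level-order array): [42, 41, 49, None, None, 44]
Compute height bottom-up (empty subtree = -1):
  height(41) = 1 + max(-1, -1) = 0
  height(44) = 1 + max(-1, -1) = 0
  height(49) = 1 + max(0, -1) = 1
  height(42) = 1 + max(0, 1) = 2
Height = 2


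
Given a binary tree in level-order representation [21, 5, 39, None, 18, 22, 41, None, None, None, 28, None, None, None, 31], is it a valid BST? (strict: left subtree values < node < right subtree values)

Level-order array: [21, 5, 39, None, 18, 22, 41, None, None, None, 28, None, None, None, 31]
Validate using subtree bounds (lo, hi): at each node, require lo < value < hi,
then recurse left with hi=value and right with lo=value.
Preorder trace (stopping at first violation):
  at node 21 with bounds (-inf, +inf): OK
  at node 5 with bounds (-inf, 21): OK
  at node 18 with bounds (5, 21): OK
  at node 39 with bounds (21, +inf): OK
  at node 22 with bounds (21, 39): OK
  at node 28 with bounds (22, 39): OK
  at node 31 with bounds (28, 39): OK
  at node 41 with bounds (39, +inf): OK
No violation found at any node.
Result: Valid BST


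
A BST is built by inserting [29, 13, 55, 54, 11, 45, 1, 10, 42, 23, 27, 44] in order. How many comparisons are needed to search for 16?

Search path for 16: 29 -> 13 -> 23
Found: False
Comparisons: 3


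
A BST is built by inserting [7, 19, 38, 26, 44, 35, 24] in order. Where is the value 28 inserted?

Starting tree (level order): [7, None, 19, None, 38, 26, 44, 24, 35]
Insertion path: 7 -> 19 -> 38 -> 26 -> 35
Result: insert 28 as left child of 35
Final tree (level order): [7, None, 19, None, 38, 26, 44, 24, 35, None, None, None, None, 28]


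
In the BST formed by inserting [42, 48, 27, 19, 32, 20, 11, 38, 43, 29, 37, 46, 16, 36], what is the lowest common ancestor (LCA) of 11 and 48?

Tree insertion order: [42, 48, 27, 19, 32, 20, 11, 38, 43, 29, 37, 46, 16, 36]
Tree (level-order array): [42, 27, 48, 19, 32, 43, None, 11, 20, 29, 38, None, 46, None, 16, None, None, None, None, 37, None, None, None, None, None, 36]
In a BST, the LCA of p=11, q=48 is the first node v on the
root-to-leaf path with p <= v <= q (go left if both < v, right if both > v).
Walk from root:
  at 42: 11 <= 42 <= 48, this is the LCA
LCA = 42


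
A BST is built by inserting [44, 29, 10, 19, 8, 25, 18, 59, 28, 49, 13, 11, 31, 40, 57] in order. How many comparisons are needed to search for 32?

Search path for 32: 44 -> 29 -> 31 -> 40
Found: False
Comparisons: 4


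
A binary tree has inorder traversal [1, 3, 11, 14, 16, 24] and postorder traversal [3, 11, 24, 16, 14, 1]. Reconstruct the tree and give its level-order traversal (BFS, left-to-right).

Inorder:   [1, 3, 11, 14, 16, 24]
Postorder: [3, 11, 24, 16, 14, 1]
Algorithm: postorder visits root last, so walk postorder right-to-left;
each value is the root of the current inorder slice — split it at that
value, recurse on the right subtree first, then the left.
Recursive splits:
  root=1; inorder splits into left=[], right=[3, 11, 14, 16, 24]
  root=14; inorder splits into left=[3, 11], right=[16, 24]
  root=16; inorder splits into left=[], right=[24]
  root=24; inorder splits into left=[], right=[]
  root=11; inorder splits into left=[3], right=[]
  root=3; inorder splits into left=[], right=[]
Reconstructed level-order: [1, 14, 11, 16, 3, 24]


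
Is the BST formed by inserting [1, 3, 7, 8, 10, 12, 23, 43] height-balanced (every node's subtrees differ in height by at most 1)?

Tree (level-order array): [1, None, 3, None, 7, None, 8, None, 10, None, 12, None, 23, None, 43]
Definition: a tree is height-balanced if, at every node, |h(left) - h(right)| <= 1 (empty subtree has height -1).
Bottom-up per-node check:
  node 43: h_left=-1, h_right=-1, diff=0 [OK], height=0
  node 23: h_left=-1, h_right=0, diff=1 [OK], height=1
  node 12: h_left=-1, h_right=1, diff=2 [FAIL (|-1-1|=2 > 1)], height=2
  node 10: h_left=-1, h_right=2, diff=3 [FAIL (|-1-2|=3 > 1)], height=3
  node 8: h_left=-1, h_right=3, diff=4 [FAIL (|-1-3|=4 > 1)], height=4
  node 7: h_left=-1, h_right=4, diff=5 [FAIL (|-1-4|=5 > 1)], height=5
  node 3: h_left=-1, h_right=5, diff=6 [FAIL (|-1-5|=6 > 1)], height=6
  node 1: h_left=-1, h_right=6, diff=7 [FAIL (|-1-6|=7 > 1)], height=7
Node 12 violates the condition: |-1 - 1| = 2 > 1.
Result: Not balanced


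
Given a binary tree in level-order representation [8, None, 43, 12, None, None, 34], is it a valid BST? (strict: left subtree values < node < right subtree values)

Level-order array: [8, None, 43, 12, None, None, 34]
Validate using subtree bounds (lo, hi): at each node, require lo < value < hi,
then recurse left with hi=value and right with lo=value.
Preorder trace (stopping at first violation):
  at node 8 with bounds (-inf, +inf): OK
  at node 43 with bounds (8, +inf): OK
  at node 12 with bounds (8, 43): OK
  at node 34 with bounds (12, 43): OK
No violation found at any node.
Result: Valid BST


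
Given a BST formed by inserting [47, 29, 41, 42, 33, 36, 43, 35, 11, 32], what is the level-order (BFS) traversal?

Tree insertion order: [47, 29, 41, 42, 33, 36, 43, 35, 11, 32]
Tree (level-order array): [47, 29, None, 11, 41, None, None, 33, 42, 32, 36, None, 43, None, None, 35]
BFS from the root, enqueuing left then right child of each popped node:
  queue [47] -> pop 47, enqueue [29], visited so far: [47]
  queue [29] -> pop 29, enqueue [11, 41], visited so far: [47, 29]
  queue [11, 41] -> pop 11, enqueue [none], visited so far: [47, 29, 11]
  queue [41] -> pop 41, enqueue [33, 42], visited so far: [47, 29, 11, 41]
  queue [33, 42] -> pop 33, enqueue [32, 36], visited so far: [47, 29, 11, 41, 33]
  queue [42, 32, 36] -> pop 42, enqueue [43], visited so far: [47, 29, 11, 41, 33, 42]
  queue [32, 36, 43] -> pop 32, enqueue [none], visited so far: [47, 29, 11, 41, 33, 42, 32]
  queue [36, 43] -> pop 36, enqueue [35], visited so far: [47, 29, 11, 41, 33, 42, 32, 36]
  queue [43, 35] -> pop 43, enqueue [none], visited so far: [47, 29, 11, 41, 33, 42, 32, 36, 43]
  queue [35] -> pop 35, enqueue [none], visited so far: [47, 29, 11, 41, 33, 42, 32, 36, 43, 35]
Result: [47, 29, 11, 41, 33, 42, 32, 36, 43, 35]


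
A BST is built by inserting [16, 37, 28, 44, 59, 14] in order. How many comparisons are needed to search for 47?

Search path for 47: 16 -> 37 -> 44 -> 59
Found: False
Comparisons: 4


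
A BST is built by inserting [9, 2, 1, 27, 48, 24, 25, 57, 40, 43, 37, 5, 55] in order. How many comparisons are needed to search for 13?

Search path for 13: 9 -> 27 -> 24
Found: False
Comparisons: 3


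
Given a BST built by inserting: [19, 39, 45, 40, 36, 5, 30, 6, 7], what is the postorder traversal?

Tree insertion order: [19, 39, 45, 40, 36, 5, 30, 6, 7]
Tree (level-order array): [19, 5, 39, None, 6, 36, 45, None, 7, 30, None, 40]
Postorder traversal: [7, 6, 5, 30, 36, 40, 45, 39, 19]


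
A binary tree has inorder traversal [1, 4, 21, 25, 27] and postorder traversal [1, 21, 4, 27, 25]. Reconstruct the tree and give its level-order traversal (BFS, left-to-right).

Inorder:   [1, 4, 21, 25, 27]
Postorder: [1, 21, 4, 27, 25]
Algorithm: postorder visits root last, so walk postorder right-to-left;
each value is the root of the current inorder slice — split it at that
value, recurse on the right subtree first, then the left.
Recursive splits:
  root=25; inorder splits into left=[1, 4, 21], right=[27]
  root=27; inorder splits into left=[], right=[]
  root=4; inorder splits into left=[1], right=[21]
  root=21; inorder splits into left=[], right=[]
  root=1; inorder splits into left=[], right=[]
Reconstructed level-order: [25, 4, 27, 1, 21]


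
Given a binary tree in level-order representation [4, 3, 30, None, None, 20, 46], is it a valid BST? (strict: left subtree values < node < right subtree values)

Level-order array: [4, 3, 30, None, None, 20, 46]
Validate using subtree bounds (lo, hi): at each node, require lo < value < hi,
then recurse left with hi=value and right with lo=value.
Preorder trace (stopping at first violation):
  at node 4 with bounds (-inf, +inf): OK
  at node 3 with bounds (-inf, 4): OK
  at node 30 with bounds (4, +inf): OK
  at node 20 with bounds (4, 30): OK
  at node 46 with bounds (30, +inf): OK
No violation found at any node.
Result: Valid BST


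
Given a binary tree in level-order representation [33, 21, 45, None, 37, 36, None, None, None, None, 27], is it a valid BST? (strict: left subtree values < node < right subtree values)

Level-order array: [33, 21, 45, None, 37, 36, None, None, None, None, 27]
Validate using subtree bounds (lo, hi): at each node, require lo < value < hi,
then recurse left with hi=value and right with lo=value.
Preorder trace (stopping at first violation):
  at node 33 with bounds (-inf, +inf): OK
  at node 21 with bounds (-inf, 33): OK
  at node 37 with bounds (21, 33): VIOLATION
Node 37 violates its bound: not (21 < 37 < 33).
Result: Not a valid BST


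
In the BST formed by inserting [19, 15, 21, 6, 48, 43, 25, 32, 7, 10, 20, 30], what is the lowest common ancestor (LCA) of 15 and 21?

Tree insertion order: [19, 15, 21, 6, 48, 43, 25, 32, 7, 10, 20, 30]
Tree (level-order array): [19, 15, 21, 6, None, 20, 48, None, 7, None, None, 43, None, None, 10, 25, None, None, None, None, 32, 30]
In a BST, the LCA of p=15, q=21 is the first node v on the
root-to-leaf path with p <= v <= q (go left if both < v, right if both > v).
Walk from root:
  at 19: 15 <= 19 <= 21, this is the LCA
LCA = 19


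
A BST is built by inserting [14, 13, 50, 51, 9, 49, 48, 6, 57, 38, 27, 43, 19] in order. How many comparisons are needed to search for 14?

Search path for 14: 14
Found: True
Comparisons: 1


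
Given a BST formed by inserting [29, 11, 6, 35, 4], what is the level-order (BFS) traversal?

Tree insertion order: [29, 11, 6, 35, 4]
Tree (level-order array): [29, 11, 35, 6, None, None, None, 4]
BFS from the root, enqueuing left then right child of each popped node:
  queue [29] -> pop 29, enqueue [11, 35], visited so far: [29]
  queue [11, 35] -> pop 11, enqueue [6], visited so far: [29, 11]
  queue [35, 6] -> pop 35, enqueue [none], visited so far: [29, 11, 35]
  queue [6] -> pop 6, enqueue [4], visited so far: [29, 11, 35, 6]
  queue [4] -> pop 4, enqueue [none], visited so far: [29, 11, 35, 6, 4]
Result: [29, 11, 35, 6, 4]


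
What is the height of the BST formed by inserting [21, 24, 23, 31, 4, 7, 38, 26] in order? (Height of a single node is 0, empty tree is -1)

Insertion order: [21, 24, 23, 31, 4, 7, 38, 26]
Tree (level-order array): [21, 4, 24, None, 7, 23, 31, None, None, None, None, 26, 38]
Compute height bottom-up (empty subtree = -1):
  height(7) = 1 + max(-1, -1) = 0
  height(4) = 1 + max(-1, 0) = 1
  height(23) = 1 + max(-1, -1) = 0
  height(26) = 1 + max(-1, -1) = 0
  height(38) = 1 + max(-1, -1) = 0
  height(31) = 1 + max(0, 0) = 1
  height(24) = 1 + max(0, 1) = 2
  height(21) = 1 + max(1, 2) = 3
Height = 3


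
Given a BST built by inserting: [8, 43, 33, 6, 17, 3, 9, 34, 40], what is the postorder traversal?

Tree insertion order: [8, 43, 33, 6, 17, 3, 9, 34, 40]
Tree (level-order array): [8, 6, 43, 3, None, 33, None, None, None, 17, 34, 9, None, None, 40]
Postorder traversal: [3, 6, 9, 17, 40, 34, 33, 43, 8]


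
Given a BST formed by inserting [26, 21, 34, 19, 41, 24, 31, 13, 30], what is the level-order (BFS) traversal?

Tree insertion order: [26, 21, 34, 19, 41, 24, 31, 13, 30]
Tree (level-order array): [26, 21, 34, 19, 24, 31, 41, 13, None, None, None, 30]
BFS from the root, enqueuing left then right child of each popped node:
  queue [26] -> pop 26, enqueue [21, 34], visited so far: [26]
  queue [21, 34] -> pop 21, enqueue [19, 24], visited so far: [26, 21]
  queue [34, 19, 24] -> pop 34, enqueue [31, 41], visited so far: [26, 21, 34]
  queue [19, 24, 31, 41] -> pop 19, enqueue [13], visited so far: [26, 21, 34, 19]
  queue [24, 31, 41, 13] -> pop 24, enqueue [none], visited so far: [26, 21, 34, 19, 24]
  queue [31, 41, 13] -> pop 31, enqueue [30], visited so far: [26, 21, 34, 19, 24, 31]
  queue [41, 13, 30] -> pop 41, enqueue [none], visited so far: [26, 21, 34, 19, 24, 31, 41]
  queue [13, 30] -> pop 13, enqueue [none], visited so far: [26, 21, 34, 19, 24, 31, 41, 13]
  queue [30] -> pop 30, enqueue [none], visited so far: [26, 21, 34, 19, 24, 31, 41, 13, 30]
Result: [26, 21, 34, 19, 24, 31, 41, 13, 30]


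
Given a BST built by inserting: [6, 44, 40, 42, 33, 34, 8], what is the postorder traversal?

Tree insertion order: [6, 44, 40, 42, 33, 34, 8]
Tree (level-order array): [6, None, 44, 40, None, 33, 42, 8, 34]
Postorder traversal: [8, 34, 33, 42, 40, 44, 6]


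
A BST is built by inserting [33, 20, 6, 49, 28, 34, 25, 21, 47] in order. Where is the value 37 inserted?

Starting tree (level order): [33, 20, 49, 6, 28, 34, None, None, None, 25, None, None, 47, 21]
Insertion path: 33 -> 49 -> 34 -> 47
Result: insert 37 as left child of 47
Final tree (level order): [33, 20, 49, 6, 28, 34, None, None, None, 25, None, None, 47, 21, None, 37]


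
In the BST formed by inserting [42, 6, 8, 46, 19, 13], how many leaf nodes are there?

Tree built from: [42, 6, 8, 46, 19, 13]
Tree (level-order array): [42, 6, 46, None, 8, None, None, None, 19, 13]
Rule: A leaf has 0 children.
Per-node child counts:
  node 42: 2 child(ren)
  node 6: 1 child(ren)
  node 8: 1 child(ren)
  node 19: 1 child(ren)
  node 13: 0 child(ren)
  node 46: 0 child(ren)
Matching nodes: [13, 46]
Count of leaf nodes: 2


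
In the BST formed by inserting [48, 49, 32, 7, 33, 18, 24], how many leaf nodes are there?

Tree built from: [48, 49, 32, 7, 33, 18, 24]
Tree (level-order array): [48, 32, 49, 7, 33, None, None, None, 18, None, None, None, 24]
Rule: A leaf has 0 children.
Per-node child counts:
  node 48: 2 child(ren)
  node 32: 2 child(ren)
  node 7: 1 child(ren)
  node 18: 1 child(ren)
  node 24: 0 child(ren)
  node 33: 0 child(ren)
  node 49: 0 child(ren)
Matching nodes: [24, 33, 49]
Count of leaf nodes: 3


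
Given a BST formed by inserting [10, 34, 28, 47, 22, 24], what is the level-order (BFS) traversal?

Tree insertion order: [10, 34, 28, 47, 22, 24]
Tree (level-order array): [10, None, 34, 28, 47, 22, None, None, None, None, 24]
BFS from the root, enqueuing left then right child of each popped node:
  queue [10] -> pop 10, enqueue [34], visited so far: [10]
  queue [34] -> pop 34, enqueue [28, 47], visited so far: [10, 34]
  queue [28, 47] -> pop 28, enqueue [22], visited so far: [10, 34, 28]
  queue [47, 22] -> pop 47, enqueue [none], visited so far: [10, 34, 28, 47]
  queue [22] -> pop 22, enqueue [24], visited so far: [10, 34, 28, 47, 22]
  queue [24] -> pop 24, enqueue [none], visited so far: [10, 34, 28, 47, 22, 24]
Result: [10, 34, 28, 47, 22, 24]


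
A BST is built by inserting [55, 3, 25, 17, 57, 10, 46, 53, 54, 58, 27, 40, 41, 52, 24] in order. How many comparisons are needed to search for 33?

Search path for 33: 55 -> 3 -> 25 -> 46 -> 27 -> 40
Found: False
Comparisons: 6


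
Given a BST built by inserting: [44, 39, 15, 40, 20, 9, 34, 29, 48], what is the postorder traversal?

Tree insertion order: [44, 39, 15, 40, 20, 9, 34, 29, 48]
Tree (level-order array): [44, 39, 48, 15, 40, None, None, 9, 20, None, None, None, None, None, 34, 29]
Postorder traversal: [9, 29, 34, 20, 15, 40, 39, 48, 44]


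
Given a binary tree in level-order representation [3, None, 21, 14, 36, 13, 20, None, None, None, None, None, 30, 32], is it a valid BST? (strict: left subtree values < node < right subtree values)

Level-order array: [3, None, 21, 14, 36, 13, 20, None, None, None, None, None, 30, 32]
Validate using subtree bounds (lo, hi): at each node, require lo < value < hi,
then recurse left with hi=value and right with lo=value.
Preorder trace (stopping at first violation):
  at node 3 with bounds (-inf, +inf): OK
  at node 21 with bounds (3, +inf): OK
  at node 14 with bounds (3, 21): OK
  at node 13 with bounds (3, 14): OK
  at node 20 with bounds (14, 21): OK
  at node 30 with bounds (20, 21): VIOLATION
Node 30 violates its bound: not (20 < 30 < 21).
Result: Not a valid BST


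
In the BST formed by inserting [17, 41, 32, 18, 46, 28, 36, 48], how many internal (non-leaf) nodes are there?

Tree built from: [17, 41, 32, 18, 46, 28, 36, 48]
Tree (level-order array): [17, None, 41, 32, 46, 18, 36, None, 48, None, 28]
Rule: An internal node has at least one child.
Per-node child counts:
  node 17: 1 child(ren)
  node 41: 2 child(ren)
  node 32: 2 child(ren)
  node 18: 1 child(ren)
  node 28: 0 child(ren)
  node 36: 0 child(ren)
  node 46: 1 child(ren)
  node 48: 0 child(ren)
Matching nodes: [17, 41, 32, 18, 46]
Count of internal (non-leaf) nodes: 5


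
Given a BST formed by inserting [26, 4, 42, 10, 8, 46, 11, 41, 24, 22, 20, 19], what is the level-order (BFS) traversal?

Tree insertion order: [26, 4, 42, 10, 8, 46, 11, 41, 24, 22, 20, 19]
Tree (level-order array): [26, 4, 42, None, 10, 41, 46, 8, 11, None, None, None, None, None, None, None, 24, 22, None, 20, None, 19]
BFS from the root, enqueuing left then right child of each popped node:
  queue [26] -> pop 26, enqueue [4, 42], visited so far: [26]
  queue [4, 42] -> pop 4, enqueue [10], visited so far: [26, 4]
  queue [42, 10] -> pop 42, enqueue [41, 46], visited so far: [26, 4, 42]
  queue [10, 41, 46] -> pop 10, enqueue [8, 11], visited so far: [26, 4, 42, 10]
  queue [41, 46, 8, 11] -> pop 41, enqueue [none], visited so far: [26, 4, 42, 10, 41]
  queue [46, 8, 11] -> pop 46, enqueue [none], visited so far: [26, 4, 42, 10, 41, 46]
  queue [8, 11] -> pop 8, enqueue [none], visited so far: [26, 4, 42, 10, 41, 46, 8]
  queue [11] -> pop 11, enqueue [24], visited so far: [26, 4, 42, 10, 41, 46, 8, 11]
  queue [24] -> pop 24, enqueue [22], visited so far: [26, 4, 42, 10, 41, 46, 8, 11, 24]
  queue [22] -> pop 22, enqueue [20], visited so far: [26, 4, 42, 10, 41, 46, 8, 11, 24, 22]
  queue [20] -> pop 20, enqueue [19], visited so far: [26, 4, 42, 10, 41, 46, 8, 11, 24, 22, 20]
  queue [19] -> pop 19, enqueue [none], visited so far: [26, 4, 42, 10, 41, 46, 8, 11, 24, 22, 20, 19]
Result: [26, 4, 42, 10, 41, 46, 8, 11, 24, 22, 20, 19]


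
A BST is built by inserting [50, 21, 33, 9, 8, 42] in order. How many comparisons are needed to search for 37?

Search path for 37: 50 -> 21 -> 33 -> 42
Found: False
Comparisons: 4


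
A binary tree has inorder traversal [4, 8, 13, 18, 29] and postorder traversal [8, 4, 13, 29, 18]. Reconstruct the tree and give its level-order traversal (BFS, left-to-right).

Inorder:   [4, 8, 13, 18, 29]
Postorder: [8, 4, 13, 29, 18]
Algorithm: postorder visits root last, so walk postorder right-to-left;
each value is the root of the current inorder slice — split it at that
value, recurse on the right subtree first, then the left.
Recursive splits:
  root=18; inorder splits into left=[4, 8, 13], right=[29]
  root=29; inorder splits into left=[], right=[]
  root=13; inorder splits into left=[4, 8], right=[]
  root=4; inorder splits into left=[], right=[8]
  root=8; inorder splits into left=[], right=[]
Reconstructed level-order: [18, 13, 29, 4, 8]


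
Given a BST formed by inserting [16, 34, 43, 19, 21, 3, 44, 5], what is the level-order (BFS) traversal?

Tree insertion order: [16, 34, 43, 19, 21, 3, 44, 5]
Tree (level-order array): [16, 3, 34, None, 5, 19, 43, None, None, None, 21, None, 44]
BFS from the root, enqueuing left then right child of each popped node:
  queue [16] -> pop 16, enqueue [3, 34], visited so far: [16]
  queue [3, 34] -> pop 3, enqueue [5], visited so far: [16, 3]
  queue [34, 5] -> pop 34, enqueue [19, 43], visited so far: [16, 3, 34]
  queue [5, 19, 43] -> pop 5, enqueue [none], visited so far: [16, 3, 34, 5]
  queue [19, 43] -> pop 19, enqueue [21], visited so far: [16, 3, 34, 5, 19]
  queue [43, 21] -> pop 43, enqueue [44], visited so far: [16, 3, 34, 5, 19, 43]
  queue [21, 44] -> pop 21, enqueue [none], visited so far: [16, 3, 34, 5, 19, 43, 21]
  queue [44] -> pop 44, enqueue [none], visited so far: [16, 3, 34, 5, 19, 43, 21, 44]
Result: [16, 3, 34, 5, 19, 43, 21, 44]


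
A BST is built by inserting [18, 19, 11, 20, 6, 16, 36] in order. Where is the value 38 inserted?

Starting tree (level order): [18, 11, 19, 6, 16, None, 20, None, None, None, None, None, 36]
Insertion path: 18 -> 19 -> 20 -> 36
Result: insert 38 as right child of 36
Final tree (level order): [18, 11, 19, 6, 16, None, 20, None, None, None, None, None, 36, None, 38]


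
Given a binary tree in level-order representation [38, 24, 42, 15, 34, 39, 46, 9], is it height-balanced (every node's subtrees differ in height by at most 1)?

Tree (level-order array): [38, 24, 42, 15, 34, 39, 46, 9]
Definition: a tree is height-balanced if, at every node, |h(left) - h(right)| <= 1 (empty subtree has height -1).
Bottom-up per-node check:
  node 9: h_left=-1, h_right=-1, diff=0 [OK], height=0
  node 15: h_left=0, h_right=-1, diff=1 [OK], height=1
  node 34: h_left=-1, h_right=-1, diff=0 [OK], height=0
  node 24: h_left=1, h_right=0, diff=1 [OK], height=2
  node 39: h_left=-1, h_right=-1, diff=0 [OK], height=0
  node 46: h_left=-1, h_right=-1, diff=0 [OK], height=0
  node 42: h_left=0, h_right=0, diff=0 [OK], height=1
  node 38: h_left=2, h_right=1, diff=1 [OK], height=3
All nodes satisfy the balance condition.
Result: Balanced


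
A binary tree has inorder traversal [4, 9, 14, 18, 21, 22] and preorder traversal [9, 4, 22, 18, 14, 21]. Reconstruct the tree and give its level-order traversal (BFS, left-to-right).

Inorder:  [4, 9, 14, 18, 21, 22]
Preorder: [9, 4, 22, 18, 14, 21]
Algorithm: preorder visits root first, so consume preorder in order;
for each root, split the current inorder slice at that value into
left-subtree inorder and right-subtree inorder, then recurse.
Recursive splits:
  root=9; inorder splits into left=[4], right=[14, 18, 21, 22]
  root=4; inorder splits into left=[], right=[]
  root=22; inorder splits into left=[14, 18, 21], right=[]
  root=18; inorder splits into left=[14], right=[21]
  root=14; inorder splits into left=[], right=[]
  root=21; inorder splits into left=[], right=[]
Reconstructed level-order: [9, 4, 22, 18, 14, 21]


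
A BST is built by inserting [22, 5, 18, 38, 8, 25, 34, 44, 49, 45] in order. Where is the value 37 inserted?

Starting tree (level order): [22, 5, 38, None, 18, 25, 44, 8, None, None, 34, None, 49, None, None, None, None, 45]
Insertion path: 22 -> 38 -> 25 -> 34
Result: insert 37 as right child of 34
Final tree (level order): [22, 5, 38, None, 18, 25, 44, 8, None, None, 34, None, 49, None, None, None, 37, 45]


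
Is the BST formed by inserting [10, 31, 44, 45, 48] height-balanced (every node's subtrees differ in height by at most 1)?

Tree (level-order array): [10, None, 31, None, 44, None, 45, None, 48]
Definition: a tree is height-balanced if, at every node, |h(left) - h(right)| <= 1 (empty subtree has height -1).
Bottom-up per-node check:
  node 48: h_left=-1, h_right=-1, diff=0 [OK], height=0
  node 45: h_left=-1, h_right=0, diff=1 [OK], height=1
  node 44: h_left=-1, h_right=1, diff=2 [FAIL (|-1-1|=2 > 1)], height=2
  node 31: h_left=-1, h_right=2, diff=3 [FAIL (|-1-2|=3 > 1)], height=3
  node 10: h_left=-1, h_right=3, diff=4 [FAIL (|-1-3|=4 > 1)], height=4
Node 44 violates the condition: |-1 - 1| = 2 > 1.
Result: Not balanced


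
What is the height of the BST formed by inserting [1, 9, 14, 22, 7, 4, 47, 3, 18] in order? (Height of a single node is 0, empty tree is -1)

Insertion order: [1, 9, 14, 22, 7, 4, 47, 3, 18]
Tree (level-order array): [1, None, 9, 7, 14, 4, None, None, 22, 3, None, 18, 47]
Compute height bottom-up (empty subtree = -1):
  height(3) = 1 + max(-1, -1) = 0
  height(4) = 1 + max(0, -1) = 1
  height(7) = 1 + max(1, -1) = 2
  height(18) = 1 + max(-1, -1) = 0
  height(47) = 1 + max(-1, -1) = 0
  height(22) = 1 + max(0, 0) = 1
  height(14) = 1 + max(-1, 1) = 2
  height(9) = 1 + max(2, 2) = 3
  height(1) = 1 + max(-1, 3) = 4
Height = 4


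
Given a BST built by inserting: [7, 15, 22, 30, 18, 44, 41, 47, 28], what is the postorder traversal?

Tree insertion order: [7, 15, 22, 30, 18, 44, 41, 47, 28]
Tree (level-order array): [7, None, 15, None, 22, 18, 30, None, None, 28, 44, None, None, 41, 47]
Postorder traversal: [18, 28, 41, 47, 44, 30, 22, 15, 7]


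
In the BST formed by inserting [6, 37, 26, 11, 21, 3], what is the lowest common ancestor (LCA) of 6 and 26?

Tree insertion order: [6, 37, 26, 11, 21, 3]
Tree (level-order array): [6, 3, 37, None, None, 26, None, 11, None, None, 21]
In a BST, the LCA of p=6, q=26 is the first node v on the
root-to-leaf path with p <= v <= q (go left if both < v, right if both > v).
Walk from root:
  at 6: 6 <= 6 <= 26, this is the LCA
LCA = 6


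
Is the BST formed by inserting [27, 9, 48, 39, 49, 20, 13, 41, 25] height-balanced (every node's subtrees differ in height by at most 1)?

Tree (level-order array): [27, 9, 48, None, 20, 39, 49, 13, 25, None, 41]
Definition: a tree is height-balanced if, at every node, |h(left) - h(right)| <= 1 (empty subtree has height -1).
Bottom-up per-node check:
  node 13: h_left=-1, h_right=-1, diff=0 [OK], height=0
  node 25: h_left=-1, h_right=-1, diff=0 [OK], height=0
  node 20: h_left=0, h_right=0, diff=0 [OK], height=1
  node 9: h_left=-1, h_right=1, diff=2 [FAIL (|-1-1|=2 > 1)], height=2
  node 41: h_left=-1, h_right=-1, diff=0 [OK], height=0
  node 39: h_left=-1, h_right=0, diff=1 [OK], height=1
  node 49: h_left=-1, h_right=-1, diff=0 [OK], height=0
  node 48: h_left=1, h_right=0, diff=1 [OK], height=2
  node 27: h_left=2, h_right=2, diff=0 [OK], height=3
Node 9 violates the condition: |-1 - 1| = 2 > 1.
Result: Not balanced


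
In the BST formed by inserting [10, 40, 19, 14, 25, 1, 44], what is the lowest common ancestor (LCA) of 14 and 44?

Tree insertion order: [10, 40, 19, 14, 25, 1, 44]
Tree (level-order array): [10, 1, 40, None, None, 19, 44, 14, 25]
In a BST, the LCA of p=14, q=44 is the first node v on the
root-to-leaf path with p <= v <= q (go left if both < v, right if both > v).
Walk from root:
  at 10: both 14 and 44 > 10, go right
  at 40: 14 <= 40 <= 44, this is the LCA
LCA = 40


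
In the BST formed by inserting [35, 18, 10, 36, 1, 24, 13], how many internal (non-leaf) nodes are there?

Tree built from: [35, 18, 10, 36, 1, 24, 13]
Tree (level-order array): [35, 18, 36, 10, 24, None, None, 1, 13]
Rule: An internal node has at least one child.
Per-node child counts:
  node 35: 2 child(ren)
  node 18: 2 child(ren)
  node 10: 2 child(ren)
  node 1: 0 child(ren)
  node 13: 0 child(ren)
  node 24: 0 child(ren)
  node 36: 0 child(ren)
Matching nodes: [35, 18, 10]
Count of internal (non-leaf) nodes: 3


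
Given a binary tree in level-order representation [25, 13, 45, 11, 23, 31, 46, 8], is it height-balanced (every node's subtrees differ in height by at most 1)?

Tree (level-order array): [25, 13, 45, 11, 23, 31, 46, 8]
Definition: a tree is height-balanced if, at every node, |h(left) - h(right)| <= 1 (empty subtree has height -1).
Bottom-up per-node check:
  node 8: h_left=-1, h_right=-1, diff=0 [OK], height=0
  node 11: h_left=0, h_right=-1, diff=1 [OK], height=1
  node 23: h_left=-1, h_right=-1, diff=0 [OK], height=0
  node 13: h_left=1, h_right=0, diff=1 [OK], height=2
  node 31: h_left=-1, h_right=-1, diff=0 [OK], height=0
  node 46: h_left=-1, h_right=-1, diff=0 [OK], height=0
  node 45: h_left=0, h_right=0, diff=0 [OK], height=1
  node 25: h_left=2, h_right=1, diff=1 [OK], height=3
All nodes satisfy the balance condition.
Result: Balanced


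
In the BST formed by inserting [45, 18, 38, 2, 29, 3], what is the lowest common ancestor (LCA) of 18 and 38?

Tree insertion order: [45, 18, 38, 2, 29, 3]
Tree (level-order array): [45, 18, None, 2, 38, None, 3, 29]
In a BST, the LCA of p=18, q=38 is the first node v on the
root-to-leaf path with p <= v <= q (go left if both < v, right if both > v).
Walk from root:
  at 45: both 18 and 38 < 45, go left
  at 18: 18 <= 18 <= 38, this is the LCA
LCA = 18


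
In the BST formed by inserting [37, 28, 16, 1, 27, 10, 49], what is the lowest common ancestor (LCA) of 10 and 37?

Tree insertion order: [37, 28, 16, 1, 27, 10, 49]
Tree (level-order array): [37, 28, 49, 16, None, None, None, 1, 27, None, 10]
In a BST, the LCA of p=10, q=37 is the first node v on the
root-to-leaf path with p <= v <= q (go left if both < v, right if both > v).
Walk from root:
  at 37: 10 <= 37 <= 37, this is the LCA
LCA = 37


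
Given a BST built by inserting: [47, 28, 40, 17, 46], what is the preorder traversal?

Tree insertion order: [47, 28, 40, 17, 46]
Tree (level-order array): [47, 28, None, 17, 40, None, None, None, 46]
Preorder traversal: [47, 28, 17, 40, 46]


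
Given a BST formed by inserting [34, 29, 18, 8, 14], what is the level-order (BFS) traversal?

Tree insertion order: [34, 29, 18, 8, 14]
Tree (level-order array): [34, 29, None, 18, None, 8, None, None, 14]
BFS from the root, enqueuing left then right child of each popped node:
  queue [34] -> pop 34, enqueue [29], visited so far: [34]
  queue [29] -> pop 29, enqueue [18], visited so far: [34, 29]
  queue [18] -> pop 18, enqueue [8], visited so far: [34, 29, 18]
  queue [8] -> pop 8, enqueue [14], visited so far: [34, 29, 18, 8]
  queue [14] -> pop 14, enqueue [none], visited so far: [34, 29, 18, 8, 14]
Result: [34, 29, 18, 8, 14]


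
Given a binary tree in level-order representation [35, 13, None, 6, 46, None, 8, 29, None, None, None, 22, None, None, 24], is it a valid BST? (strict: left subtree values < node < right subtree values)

Level-order array: [35, 13, None, 6, 46, None, 8, 29, None, None, None, 22, None, None, 24]
Validate using subtree bounds (lo, hi): at each node, require lo < value < hi,
then recurse left with hi=value and right with lo=value.
Preorder trace (stopping at first violation):
  at node 35 with bounds (-inf, +inf): OK
  at node 13 with bounds (-inf, 35): OK
  at node 6 with bounds (-inf, 13): OK
  at node 8 with bounds (6, 13): OK
  at node 46 with bounds (13, 35): VIOLATION
Node 46 violates its bound: not (13 < 46 < 35).
Result: Not a valid BST


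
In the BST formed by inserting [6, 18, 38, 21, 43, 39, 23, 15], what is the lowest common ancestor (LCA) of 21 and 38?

Tree insertion order: [6, 18, 38, 21, 43, 39, 23, 15]
Tree (level-order array): [6, None, 18, 15, 38, None, None, 21, 43, None, 23, 39]
In a BST, the LCA of p=21, q=38 is the first node v on the
root-to-leaf path with p <= v <= q (go left if both < v, right if both > v).
Walk from root:
  at 6: both 21 and 38 > 6, go right
  at 18: both 21 and 38 > 18, go right
  at 38: 21 <= 38 <= 38, this is the LCA
LCA = 38


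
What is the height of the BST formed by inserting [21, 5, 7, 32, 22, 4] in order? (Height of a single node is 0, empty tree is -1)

Insertion order: [21, 5, 7, 32, 22, 4]
Tree (level-order array): [21, 5, 32, 4, 7, 22]
Compute height bottom-up (empty subtree = -1):
  height(4) = 1 + max(-1, -1) = 0
  height(7) = 1 + max(-1, -1) = 0
  height(5) = 1 + max(0, 0) = 1
  height(22) = 1 + max(-1, -1) = 0
  height(32) = 1 + max(0, -1) = 1
  height(21) = 1 + max(1, 1) = 2
Height = 2


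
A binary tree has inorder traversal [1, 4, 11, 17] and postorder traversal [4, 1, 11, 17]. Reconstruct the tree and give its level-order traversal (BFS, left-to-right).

Inorder:   [1, 4, 11, 17]
Postorder: [4, 1, 11, 17]
Algorithm: postorder visits root last, so walk postorder right-to-left;
each value is the root of the current inorder slice — split it at that
value, recurse on the right subtree first, then the left.
Recursive splits:
  root=17; inorder splits into left=[1, 4, 11], right=[]
  root=11; inorder splits into left=[1, 4], right=[]
  root=1; inorder splits into left=[], right=[4]
  root=4; inorder splits into left=[], right=[]
Reconstructed level-order: [17, 11, 1, 4]


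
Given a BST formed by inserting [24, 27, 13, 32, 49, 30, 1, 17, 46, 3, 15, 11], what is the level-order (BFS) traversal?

Tree insertion order: [24, 27, 13, 32, 49, 30, 1, 17, 46, 3, 15, 11]
Tree (level-order array): [24, 13, 27, 1, 17, None, 32, None, 3, 15, None, 30, 49, None, 11, None, None, None, None, 46]
BFS from the root, enqueuing left then right child of each popped node:
  queue [24] -> pop 24, enqueue [13, 27], visited so far: [24]
  queue [13, 27] -> pop 13, enqueue [1, 17], visited so far: [24, 13]
  queue [27, 1, 17] -> pop 27, enqueue [32], visited so far: [24, 13, 27]
  queue [1, 17, 32] -> pop 1, enqueue [3], visited so far: [24, 13, 27, 1]
  queue [17, 32, 3] -> pop 17, enqueue [15], visited so far: [24, 13, 27, 1, 17]
  queue [32, 3, 15] -> pop 32, enqueue [30, 49], visited so far: [24, 13, 27, 1, 17, 32]
  queue [3, 15, 30, 49] -> pop 3, enqueue [11], visited so far: [24, 13, 27, 1, 17, 32, 3]
  queue [15, 30, 49, 11] -> pop 15, enqueue [none], visited so far: [24, 13, 27, 1, 17, 32, 3, 15]
  queue [30, 49, 11] -> pop 30, enqueue [none], visited so far: [24, 13, 27, 1, 17, 32, 3, 15, 30]
  queue [49, 11] -> pop 49, enqueue [46], visited so far: [24, 13, 27, 1, 17, 32, 3, 15, 30, 49]
  queue [11, 46] -> pop 11, enqueue [none], visited so far: [24, 13, 27, 1, 17, 32, 3, 15, 30, 49, 11]
  queue [46] -> pop 46, enqueue [none], visited so far: [24, 13, 27, 1, 17, 32, 3, 15, 30, 49, 11, 46]
Result: [24, 13, 27, 1, 17, 32, 3, 15, 30, 49, 11, 46]


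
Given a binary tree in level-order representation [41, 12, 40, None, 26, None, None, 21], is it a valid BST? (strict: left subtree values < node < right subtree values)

Level-order array: [41, 12, 40, None, 26, None, None, 21]
Validate using subtree bounds (lo, hi): at each node, require lo < value < hi,
then recurse left with hi=value and right with lo=value.
Preorder trace (stopping at first violation):
  at node 41 with bounds (-inf, +inf): OK
  at node 12 with bounds (-inf, 41): OK
  at node 26 with bounds (12, 41): OK
  at node 21 with bounds (12, 26): OK
  at node 40 with bounds (41, +inf): VIOLATION
Node 40 violates its bound: not (41 < 40 < +inf).
Result: Not a valid BST


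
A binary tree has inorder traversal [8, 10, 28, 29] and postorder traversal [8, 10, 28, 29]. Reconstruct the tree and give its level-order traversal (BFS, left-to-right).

Inorder:   [8, 10, 28, 29]
Postorder: [8, 10, 28, 29]
Algorithm: postorder visits root last, so walk postorder right-to-left;
each value is the root of the current inorder slice — split it at that
value, recurse on the right subtree first, then the left.
Recursive splits:
  root=29; inorder splits into left=[8, 10, 28], right=[]
  root=28; inorder splits into left=[8, 10], right=[]
  root=10; inorder splits into left=[8], right=[]
  root=8; inorder splits into left=[], right=[]
Reconstructed level-order: [29, 28, 10, 8]


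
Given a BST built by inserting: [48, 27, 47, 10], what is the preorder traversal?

Tree insertion order: [48, 27, 47, 10]
Tree (level-order array): [48, 27, None, 10, 47]
Preorder traversal: [48, 27, 10, 47]


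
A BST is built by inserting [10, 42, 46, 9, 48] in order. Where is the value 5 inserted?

Starting tree (level order): [10, 9, 42, None, None, None, 46, None, 48]
Insertion path: 10 -> 9
Result: insert 5 as left child of 9
Final tree (level order): [10, 9, 42, 5, None, None, 46, None, None, None, 48]


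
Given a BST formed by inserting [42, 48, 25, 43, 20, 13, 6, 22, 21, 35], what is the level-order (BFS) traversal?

Tree insertion order: [42, 48, 25, 43, 20, 13, 6, 22, 21, 35]
Tree (level-order array): [42, 25, 48, 20, 35, 43, None, 13, 22, None, None, None, None, 6, None, 21]
BFS from the root, enqueuing left then right child of each popped node:
  queue [42] -> pop 42, enqueue [25, 48], visited so far: [42]
  queue [25, 48] -> pop 25, enqueue [20, 35], visited so far: [42, 25]
  queue [48, 20, 35] -> pop 48, enqueue [43], visited so far: [42, 25, 48]
  queue [20, 35, 43] -> pop 20, enqueue [13, 22], visited so far: [42, 25, 48, 20]
  queue [35, 43, 13, 22] -> pop 35, enqueue [none], visited so far: [42, 25, 48, 20, 35]
  queue [43, 13, 22] -> pop 43, enqueue [none], visited so far: [42, 25, 48, 20, 35, 43]
  queue [13, 22] -> pop 13, enqueue [6], visited so far: [42, 25, 48, 20, 35, 43, 13]
  queue [22, 6] -> pop 22, enqueue [21], visited so far: [42, 25, 48, 20, 35, 43, 13, 22]
  queue [6, 21] -> pop 6, enqueue [none], visited so far: [42, 25, 48, 20, 35, 43, 13, 22, 6]
  queue [21] -> pop 21, enqueue [none], visited so far: [42, 25, 48, 20, 35, 43, 13, 22, 6, 21]
Result: [42, 25, 48, 20, 35, 43, 13, 22, 6, 21]


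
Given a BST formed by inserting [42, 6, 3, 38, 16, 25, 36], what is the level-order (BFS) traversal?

Tree insertion order: [42, 6, 3, 38, 16, 25, 36]
Tree (level-order array): [42, 6, None, 3, 38, None, None, 16, None, None, 25, None, 36]
BFS from the root, enqueuing left then right child of each popped node:
  queue [42] -> pop 42, enqueue [6], visited so far: [42]
  queue [6] -> pop 6, enqueue [3, 38], visited so far: [42, 6]
  queue [3, 38] -> pop 3, enqueue [none], visited so far: [42, 6, 3]
  queue [38] -> pop 38, enqueue [16], visited so far: [42, 6, 3, 38]
  queue [16] -> pop 16, enqueue [25], visited so far: [42, 6, 3, 38, 16]
  queue [25] -> pop 25, enqueue [36], visited so far: [42, 6, 3, 38, 16, 25]
  queue [36] -> pop 36, enqueue [none], visited so far: [42, 6, 3, 38, 16, 25, 36]
Result: [42, 6, 3, 38, 16, 25, 36]


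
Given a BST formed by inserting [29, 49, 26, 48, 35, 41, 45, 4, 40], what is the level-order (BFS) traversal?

Tree insertion order: [29, 49, 26, 48, 35, 41, 45, 4, 40]
Tree (level-order array): [29, 26, 49, 4, None, 48, None, None, None, 35, None, None, 41, 40, 45]
BFS from the root, enqueuing left then right child of each popped node:
  queue [29] -> pop 29, enqueue [26, 49], visited so far: [29]
  queue [26, 49] -> pop 26, enqueue [4], visited so far: [29, 26]
  queue [49, 4] -> pop 49, enqueue [48], visited so far: [29, 26, 49]
  queue [4, 48] -> pop 4, enqueue [none], visited so far: [29, 26, 49, 4]
  queue [48] -> pop 48, enqueue [35], visited so far: [29, 26, 49, 4, 48]
  queue [35] -> pop 35, enqueue [41], visited so far: [29, 26, 49, 4, 48, 35]
  queue [41] -> pop 41, enqueue [40, 45], visited so far: [29, 26, 49, 4, 48, 35, 41]
  queue [40, 45] -> pop 40, enqueue [none], visited so far: [29, 26, 49, 4, 48, 35, 41, 40]
  queue [45] -> pop 45, enqueue [none], visited so far: [29, 26, 49, 4, 48, 35, 41, 40, 45]
Result: [29, 26, 49, 4, 48, 35, 41, 40, 45]


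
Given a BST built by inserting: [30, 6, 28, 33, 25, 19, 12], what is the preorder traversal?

Tree insertion order: [30, 6, 28, 33, 25, 19, 12]
Tree (level-order array): [30, 6, 33, None, 28, None, None, 25, None, 19, None, 12]
Preorder traversal: [30, 6, 28, 25, 19, 12, 33]


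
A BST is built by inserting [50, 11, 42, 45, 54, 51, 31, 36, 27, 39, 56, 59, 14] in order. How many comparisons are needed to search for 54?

Search path for 54: 50 -> 54
Found: True
Comparisons: 2


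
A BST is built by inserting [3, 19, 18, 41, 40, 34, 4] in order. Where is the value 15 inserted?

Starting tree (level order): [3, None, 19, 18, 41, 4, None, 40, None, None, None, 34]
Insertion path: 3 -> 19 -> 18 -> 4
Result: insert 15 as right child of 4
Final tree (level order): [3, None, 19, 18, 41, 4, None, 40, None, None, 15, 34]
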